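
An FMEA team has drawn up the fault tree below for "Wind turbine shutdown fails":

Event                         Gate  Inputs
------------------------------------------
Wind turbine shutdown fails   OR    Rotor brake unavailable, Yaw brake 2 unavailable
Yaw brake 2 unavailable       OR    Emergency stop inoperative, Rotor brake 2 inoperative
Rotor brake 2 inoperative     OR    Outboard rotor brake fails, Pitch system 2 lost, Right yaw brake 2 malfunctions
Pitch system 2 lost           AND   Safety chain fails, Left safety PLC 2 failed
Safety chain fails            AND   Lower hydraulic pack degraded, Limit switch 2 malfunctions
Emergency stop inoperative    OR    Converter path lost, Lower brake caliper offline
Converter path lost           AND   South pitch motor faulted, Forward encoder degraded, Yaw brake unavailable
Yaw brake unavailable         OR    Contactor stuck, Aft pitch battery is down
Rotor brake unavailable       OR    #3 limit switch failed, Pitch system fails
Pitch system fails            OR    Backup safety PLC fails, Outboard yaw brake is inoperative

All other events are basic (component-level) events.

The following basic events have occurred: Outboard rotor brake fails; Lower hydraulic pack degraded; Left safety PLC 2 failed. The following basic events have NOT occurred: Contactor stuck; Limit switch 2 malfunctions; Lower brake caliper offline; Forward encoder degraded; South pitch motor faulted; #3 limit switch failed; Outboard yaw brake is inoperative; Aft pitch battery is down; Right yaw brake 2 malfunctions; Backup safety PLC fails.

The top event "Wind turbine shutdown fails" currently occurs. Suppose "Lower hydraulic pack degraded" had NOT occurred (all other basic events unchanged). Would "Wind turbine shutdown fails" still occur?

Yes

Counterfactual: set "Lower hydraulic pack degraded" to not occurred.
Pitch system fails [OR]: Backup safety PLC fails=not, Outboard yaw brake is inoperative=not → no input occurs → does not occur.
Rotor brake unavailable [OR]: #3 limit switch failed=not, Pitch system fails=not → no input occurs → does not occur.
Yaw brake unavailable [OR]: Contactor stuck=not, Aft pitch battery is down=not → no input occurs → does not occur.
Converter path lost [AND]: South pitch motor faulted=not, Forward encoder degraded=not, Yaw brake unavailable=not → not all inputs occur → does not occur.
Emergency stop inoperative [OR]: Converter path lost=not, Lower brake caliper offline=not → no input occurs → does not occur.
Safety chain fails [AND]: Lower hydraulic pack degraded=not, Limit switch 2 malfunctions=not → not all inputs occur → does not occur.
Pitch system 2 lost [AND]: Safety chain fails=not, Left safety PLC 2 failed=occurs → not all inputs occur → does not occur.
Rotor brake 2 inoperative [OR]: Outboard rotor brake fails=occurs, Pitch system 2 lost=not, Right yaw brake 2 malfunctions=not → at least one input occurs → occurs.
Yaw brake 2 unavailable [OR]: Emergency stop inoperative=not, Rotor brake 2 inoperative=occurs → at least one input occurs → occurs.
Wind turbine shutdown fails [OR]: Rotor brake unavailable=not, Yaw brake 2 unavailable=occurs → at least one input occurs → occurs.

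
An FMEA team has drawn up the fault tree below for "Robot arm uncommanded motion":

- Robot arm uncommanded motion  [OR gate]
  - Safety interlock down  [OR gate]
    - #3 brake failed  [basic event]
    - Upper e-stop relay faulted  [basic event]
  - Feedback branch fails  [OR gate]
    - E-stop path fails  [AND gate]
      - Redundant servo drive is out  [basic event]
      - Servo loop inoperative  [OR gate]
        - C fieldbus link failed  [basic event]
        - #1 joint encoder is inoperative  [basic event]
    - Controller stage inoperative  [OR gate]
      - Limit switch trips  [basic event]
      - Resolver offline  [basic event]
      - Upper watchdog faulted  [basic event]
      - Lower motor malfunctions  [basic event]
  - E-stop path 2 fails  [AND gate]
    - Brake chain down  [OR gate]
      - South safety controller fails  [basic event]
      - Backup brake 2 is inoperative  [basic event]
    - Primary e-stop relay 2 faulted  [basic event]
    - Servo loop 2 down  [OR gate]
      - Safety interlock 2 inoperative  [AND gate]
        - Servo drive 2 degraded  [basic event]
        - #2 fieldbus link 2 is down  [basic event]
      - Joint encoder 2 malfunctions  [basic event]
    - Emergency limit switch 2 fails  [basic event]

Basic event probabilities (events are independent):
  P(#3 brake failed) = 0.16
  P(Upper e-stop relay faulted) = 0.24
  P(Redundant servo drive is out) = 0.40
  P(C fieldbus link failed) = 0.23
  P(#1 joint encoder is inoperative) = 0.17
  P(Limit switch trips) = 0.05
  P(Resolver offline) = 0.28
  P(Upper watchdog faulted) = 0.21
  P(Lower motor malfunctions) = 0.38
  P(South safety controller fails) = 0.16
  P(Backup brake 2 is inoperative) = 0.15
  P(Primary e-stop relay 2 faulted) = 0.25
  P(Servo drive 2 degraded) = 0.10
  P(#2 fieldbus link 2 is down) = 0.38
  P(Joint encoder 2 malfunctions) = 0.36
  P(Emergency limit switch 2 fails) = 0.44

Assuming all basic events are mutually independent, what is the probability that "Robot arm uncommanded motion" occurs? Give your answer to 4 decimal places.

0.8192

P(Safety interlock down) [OR] = 1 − (1−0.16) × (1−0.24) = 0.361600
P(Servo loop inoperative) [OR] = 1 − (1−0.23) × (1−0.17) = 0.360900
P(E-stop path fails) [AND] = 0.40 × 0.360900 = 0.144360
P(Controller stage inoperative) [OR] = 1 − (1−0.05) × (1−0.28) × (1−0.21) × (1−0.38) = 0.664977
P(Feedback branch fails) [OR] = 1 − (1−0.144360) × (1−0.664977) = 0.713341
P(Brake chain down) [OR] = 1 − (1−0.16) × (1−0.15) = 0.286000
P(Safety interlock 2 inoperative) [AND] = 0.10 × 0.38 = 0.038000
P(Servo loop 2 down) [OR] = 1 − (1−0.038000) × (1−0.36) = 0.384320
P(E-stop path 2 fails) [AND] = 0.286000 × 0.25 × 0.384320 × 0.44 = 0.012091
P(Robot arm uncommanded motion) [OR] = 1 − (1−0.361600) × (1−0.713341) × (1−0.012091) = 0.819210
Rounded to 4 decimal places: P(Robot arm uncommanded motion) ≈ 0.8192.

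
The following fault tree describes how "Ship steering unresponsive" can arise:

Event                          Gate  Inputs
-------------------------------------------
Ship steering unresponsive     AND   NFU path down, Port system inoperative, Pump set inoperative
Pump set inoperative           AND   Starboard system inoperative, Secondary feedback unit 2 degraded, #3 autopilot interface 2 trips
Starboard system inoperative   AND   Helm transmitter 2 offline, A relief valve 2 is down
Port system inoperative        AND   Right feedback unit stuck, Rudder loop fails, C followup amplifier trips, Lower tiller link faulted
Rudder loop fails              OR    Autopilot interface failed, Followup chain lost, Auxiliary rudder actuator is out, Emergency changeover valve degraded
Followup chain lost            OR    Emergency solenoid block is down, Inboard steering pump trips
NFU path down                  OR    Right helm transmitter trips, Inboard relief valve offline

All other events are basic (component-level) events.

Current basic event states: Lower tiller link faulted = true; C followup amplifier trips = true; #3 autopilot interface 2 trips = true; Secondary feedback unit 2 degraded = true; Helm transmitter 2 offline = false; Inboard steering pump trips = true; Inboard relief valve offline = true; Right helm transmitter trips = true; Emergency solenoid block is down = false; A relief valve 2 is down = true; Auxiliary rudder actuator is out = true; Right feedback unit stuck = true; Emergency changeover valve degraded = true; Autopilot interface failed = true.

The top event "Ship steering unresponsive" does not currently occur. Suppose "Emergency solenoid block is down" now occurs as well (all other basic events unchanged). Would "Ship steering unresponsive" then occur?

No

Counterfactual: set "Emergency solenoid block is down" to occurred.
NFU path down [OR]: Right helm transmitter trips=occurs, Inboard relief valve offline=occurs → at least one input occurs → occurs.
Followup chain lost [OR]: Emergency solenoid block is down=occurs, Inboard steering pump trips=occurs → at least one input occurs → occurs.
Rudder loop fails [OR]: Autopilot interface failed=occurs, Followup chain lost=occurs, Auxiliary rudder actuator is out=occurs, Emergency changeover valve degraded=occurs → at least one input occurs → occurs.
Port system inoperative [AND]: Right feedback unit stuck=occurs, Rudder loop fails=occurs, C followup amplifier trips=occurs, Lower tiller link faulted=occurs → all inputs occur → occurs.
Starboard system inoperative [AND]: Helm transmitter 2 offline=not, A relief valve 2 is down=occurs → not all inputs occur → does not occur.
Pump set inoperative [AND]: Starboard system inoperative=not, Secondary feedback unit 2 degraded=occurs, #3 autopilot interface 2 trips=occurs → not all inputs occur → does not occur.
Ship steering unresponsive [AND]: NFU path down=occurs, Port system inoperative=occurs, Pump set inoperative=not → not all inputs occur → does not occur.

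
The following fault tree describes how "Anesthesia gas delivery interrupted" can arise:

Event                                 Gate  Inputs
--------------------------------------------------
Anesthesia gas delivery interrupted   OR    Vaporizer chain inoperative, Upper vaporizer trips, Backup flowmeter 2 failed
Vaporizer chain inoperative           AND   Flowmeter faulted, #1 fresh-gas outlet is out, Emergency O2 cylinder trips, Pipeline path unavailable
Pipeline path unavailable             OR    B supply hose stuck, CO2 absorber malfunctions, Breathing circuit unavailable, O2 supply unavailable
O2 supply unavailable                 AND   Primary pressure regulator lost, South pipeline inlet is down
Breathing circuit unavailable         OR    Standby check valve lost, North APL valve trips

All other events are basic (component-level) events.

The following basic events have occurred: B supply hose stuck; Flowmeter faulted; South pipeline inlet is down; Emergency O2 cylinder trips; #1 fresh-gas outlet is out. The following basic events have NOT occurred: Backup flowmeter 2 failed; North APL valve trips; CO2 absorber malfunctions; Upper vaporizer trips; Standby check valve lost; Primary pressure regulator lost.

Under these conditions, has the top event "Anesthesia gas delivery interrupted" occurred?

Yes

Breathing circuit unavailable [OR]: Standby check valve lost=not, North APL valve trips=not → no input occurs → does not occur.
O2 supply unavailable [AND]: Primary pressure regulator lost=not, South pipeline inlet is down=occurs → not all inputs occur → does not occur.
Pipeline path unavailable [OR]: B supply hose stuck=occurs, CO2 absorber malfunctions=not, Breathing circuit unavailable=not, O2 supply unavailable=not → at least one input occurs → occurs.
Vaporizer chain inoperative [AND]: Flowmeter faulted=occurs, #1 fresh-gas outlet is out=occurs, Emergency O2 cylinder trips=occurs, Pipeline path unavailable=occurs → all inputs occur → occurs.
Anesthesia gas delivery interrupted [OR]: Vaporizer chain inoperative=occurs, Upper vaporizer trips=not, Backup flowmeter 2 failed=not → at least one input occurs → occurs.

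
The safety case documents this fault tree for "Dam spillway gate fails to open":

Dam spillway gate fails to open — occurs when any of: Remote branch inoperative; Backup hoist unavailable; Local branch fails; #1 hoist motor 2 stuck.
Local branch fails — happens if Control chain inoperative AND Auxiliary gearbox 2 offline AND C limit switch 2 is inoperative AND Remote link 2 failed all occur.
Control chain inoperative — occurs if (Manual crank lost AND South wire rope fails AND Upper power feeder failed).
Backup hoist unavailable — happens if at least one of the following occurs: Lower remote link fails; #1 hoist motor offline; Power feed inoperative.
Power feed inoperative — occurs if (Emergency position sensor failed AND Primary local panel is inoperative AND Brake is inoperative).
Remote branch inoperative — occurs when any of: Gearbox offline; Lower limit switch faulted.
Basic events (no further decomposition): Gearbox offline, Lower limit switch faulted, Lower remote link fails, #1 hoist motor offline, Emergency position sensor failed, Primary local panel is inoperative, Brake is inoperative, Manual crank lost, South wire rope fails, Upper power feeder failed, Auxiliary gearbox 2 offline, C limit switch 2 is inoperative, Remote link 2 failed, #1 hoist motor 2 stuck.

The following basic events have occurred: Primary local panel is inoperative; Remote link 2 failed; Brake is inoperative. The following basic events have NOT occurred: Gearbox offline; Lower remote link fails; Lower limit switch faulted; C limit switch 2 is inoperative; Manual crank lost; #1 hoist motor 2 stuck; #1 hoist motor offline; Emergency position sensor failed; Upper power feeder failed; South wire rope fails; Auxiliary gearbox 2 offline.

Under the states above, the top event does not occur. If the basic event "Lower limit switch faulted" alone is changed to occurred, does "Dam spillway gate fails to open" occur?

Counterfactual: set "Lower limit switch faulted" to occurred.
Remote branch inoperative [OR]: Gearbox offline=not, Lower limit switch faulted=occurs → at least one input occurs → occurs.
Power feed inoperative [AND]: Emergency position sensor failed=not, Primary local panel is inoperative=occurs, Brake is inoperative=occurs → not all inputs occur → does not occur.
Backup hoist unavailable [OR]: Lower remote link fails=not, #1 hoist motor offline=not, Power feed inoperative=not → no input occurs → does not occur.
Control chain inoperative [AND]: Manual crank lost=not, South wire rope fails=not, Upper power feeder failed=not → not all inputs occur → does not occur.
Local branch fails [AND]: Control chain inoperative=not, Auxiliary gearbox 2 offline=not, C limit switch 2 is inoperative=not, Remote link 2 failed=occurs → not all inputs occur → does not occur.
Dam spillway gate fails to open [OR]: Remote branch inoperative=occurs, Backup hoist unavailable=not, Local branch fails=not, #1 hoist motor 2 stuck=not → at least one input occurs → occurs.

Yes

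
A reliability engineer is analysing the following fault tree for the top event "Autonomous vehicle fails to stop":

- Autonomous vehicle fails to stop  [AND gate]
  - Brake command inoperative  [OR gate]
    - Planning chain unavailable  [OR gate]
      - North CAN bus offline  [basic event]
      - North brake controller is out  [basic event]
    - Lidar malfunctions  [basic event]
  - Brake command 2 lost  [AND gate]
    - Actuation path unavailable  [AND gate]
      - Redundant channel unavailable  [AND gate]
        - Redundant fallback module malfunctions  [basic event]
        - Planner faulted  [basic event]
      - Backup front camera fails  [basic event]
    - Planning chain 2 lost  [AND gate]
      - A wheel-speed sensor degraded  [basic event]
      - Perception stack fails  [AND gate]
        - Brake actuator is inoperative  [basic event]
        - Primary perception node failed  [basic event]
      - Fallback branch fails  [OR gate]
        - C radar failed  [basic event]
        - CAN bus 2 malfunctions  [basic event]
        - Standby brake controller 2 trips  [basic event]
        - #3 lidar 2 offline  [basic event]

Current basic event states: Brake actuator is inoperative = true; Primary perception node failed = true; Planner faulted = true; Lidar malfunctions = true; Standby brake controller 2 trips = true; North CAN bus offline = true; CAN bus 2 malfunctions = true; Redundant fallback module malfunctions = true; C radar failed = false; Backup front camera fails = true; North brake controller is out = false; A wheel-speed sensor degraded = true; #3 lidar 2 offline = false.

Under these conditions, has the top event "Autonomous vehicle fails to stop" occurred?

Planning chain unavailable [OR]: North CAN bus offline=occurs, North brake controller is out=not → at least one input occurs → occurs.
Brake command inoperative [OR]: Planning chain unavailable=occurs, Lidar malfunctions=occurs → at least one input occurs → occurs.
Redundant channel unavailable [AND]: Redundant fallback module malfunctions=occurs, Planner faulted=occurs → all inputs occur → occurs.
Actuation path unavailable [AND]: Redundant channel unavailable=occurs, Backup front camera fails=occurs → all inputs occur → occurs.
Perception stack fails [AND]: Brake actuator is inoperative=occurs, Primary perception node failed=occurs → all inputs occur → occurs.
Fallback branch fails [OR]: C radar failed=not, CAN bus 2 malfunctions=occurs, Standby brake controller 2 trips=occurs, #3 lidar 2 offline=not → at least one input occurs → occurs.
Planning chain 2 lost [AND]: A wheel-speed sensor degraded=occurs, Perception stack fails=occurs, Fallback branch fails=occurs → all inputs occur → occurs.
Brake command 2 lost [AND]: Actuation path unavailable=occurs, Planning chain 2 lost=occurs → all inputs occur → occurs.
Autonomous vehicle fails to stop [AND]: Brake command inoperative=occurs, Brake command 2 lost=occurs → all inputs occur → occurs.

Yes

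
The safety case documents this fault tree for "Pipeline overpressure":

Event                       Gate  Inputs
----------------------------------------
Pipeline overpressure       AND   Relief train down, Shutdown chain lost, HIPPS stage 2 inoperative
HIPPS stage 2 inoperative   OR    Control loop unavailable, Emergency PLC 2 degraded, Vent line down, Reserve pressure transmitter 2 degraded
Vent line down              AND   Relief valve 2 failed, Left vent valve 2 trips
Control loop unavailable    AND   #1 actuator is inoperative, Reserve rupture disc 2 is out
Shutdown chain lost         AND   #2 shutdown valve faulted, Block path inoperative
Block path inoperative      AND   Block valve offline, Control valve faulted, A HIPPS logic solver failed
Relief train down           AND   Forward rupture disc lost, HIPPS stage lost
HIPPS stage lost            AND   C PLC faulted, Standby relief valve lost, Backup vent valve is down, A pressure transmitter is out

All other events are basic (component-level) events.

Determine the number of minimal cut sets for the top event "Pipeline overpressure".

4

HIPPS stage lost [AND]: one cut set from each child combined → 1 × 1 × 1 × 1 = 1 cut set(s).
Relief train down [AND]: one cut set from each child combined → 1 × 1 = 1 cut set(s).
Block path inoperative [AND]: one cut set from each child combined → 1 × 1 × 1 = 1 cut set(s).
Shutdown chain lost [AND]: one cut set from each child combined → 1 × 1 = 1 cut set(s).
Control loop unavailable [AND]: one cut set from each child combined → 1 × 1 = 1 cut set(s).
Vent line down [AND]: one cut set from each child combined → 1 × 1 = 1 cut set(s).
HIPPS stage 2 inoperative [OR]: union of children's cut sets → 4 cut set(s).
Pipeline overpressure [AND]: one cut set from each child combined → 1 × 1 × 4 = 4 cut set(s).
Minimal cut sets: {#1 actuator is inoperative, #2 shutdown valve faulted, A HIPPS logic solver failed, A pressure transmitter is out, Backup vent valve is down, Block valve offline, C PLC faulted, Control valve faulted, Forward rupture disc lost, Reserve rupture disc 2 is out, Standby relief valve lost}; {#2 shutdown valve faulted, A HIPPS logic solver failed, A pressure transmitter is out, Backup vent valve is down, Block valve offline, C PLC faulted, Control valve faulted, Emergency PLC 2 degraded, Forward rupture disc lost, Standby relief valve lost}; {#2 shutdown valve faulted, A HIPPS logic solver failed, A pressure transmitter is out, Backup vent valve is down, Block valve offline, C PLC faulted, Control valve faulted, Forward rupture disc lost, Left vent valve 2 trips, Relief valve 2 failed, Standby relief valve lost}; {#2 shutdown valve faulted, A HIPPS logic solver failed, A pressure transmitter is out, Backup vent valve is down, Block valve offline, C PLC faulted, Control valve faulted, Forward rupture disc lost, Reserve pressure transmitter 2 degraded, Standby relief valve lost}.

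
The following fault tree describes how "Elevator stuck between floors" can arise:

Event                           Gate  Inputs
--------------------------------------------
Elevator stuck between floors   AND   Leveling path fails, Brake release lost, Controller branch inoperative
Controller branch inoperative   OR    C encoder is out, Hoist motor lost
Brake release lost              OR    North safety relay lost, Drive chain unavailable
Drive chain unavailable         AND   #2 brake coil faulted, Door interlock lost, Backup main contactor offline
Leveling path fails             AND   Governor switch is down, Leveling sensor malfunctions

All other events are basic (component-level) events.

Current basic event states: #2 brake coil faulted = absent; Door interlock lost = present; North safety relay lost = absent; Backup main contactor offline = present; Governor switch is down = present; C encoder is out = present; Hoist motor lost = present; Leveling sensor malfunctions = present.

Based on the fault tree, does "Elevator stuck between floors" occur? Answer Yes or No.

Leveling path fails [AND]: Governor switch is down=occurs, Leveling sensor malfunctions=occurs → all inputs occur → occurs.
Drive chain unavailable [AND]: #2 brake coil faulted=not, Door interlock lost=occurs, Backup main contactor offline=occurs → not all inputs occur → does not occur.
Brake release lost [OR]: North safety relay lost=not, Drive chain unavailable=not → no input occurs → does not occur.
Controller branch inoperative [OR]: C encoder is out=occurs, Hoist motor lost=occurs → at least one input occurs → occurs.
Elevator stuck between floors [AND]: Leveling path fails=occurs, Brake release lost=not, Controller branch inoperative=occurs → not all inputs occur → does not occur.

No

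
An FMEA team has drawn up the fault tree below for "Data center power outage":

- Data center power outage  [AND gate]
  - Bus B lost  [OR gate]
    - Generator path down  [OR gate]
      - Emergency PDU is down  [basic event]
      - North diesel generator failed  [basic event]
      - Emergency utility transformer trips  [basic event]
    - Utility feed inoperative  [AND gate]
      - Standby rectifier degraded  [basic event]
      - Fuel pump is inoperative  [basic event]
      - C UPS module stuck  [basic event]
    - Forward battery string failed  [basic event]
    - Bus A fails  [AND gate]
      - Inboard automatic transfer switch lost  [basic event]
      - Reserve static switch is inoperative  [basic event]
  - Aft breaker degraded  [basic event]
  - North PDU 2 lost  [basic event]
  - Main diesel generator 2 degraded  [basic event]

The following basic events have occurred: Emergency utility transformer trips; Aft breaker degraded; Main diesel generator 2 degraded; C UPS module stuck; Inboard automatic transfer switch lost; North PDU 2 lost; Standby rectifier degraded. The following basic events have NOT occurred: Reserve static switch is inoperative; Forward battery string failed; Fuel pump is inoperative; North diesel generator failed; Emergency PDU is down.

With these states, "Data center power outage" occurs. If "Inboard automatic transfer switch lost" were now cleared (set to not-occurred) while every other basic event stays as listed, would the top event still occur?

Counterfactual: set "Inboard automatic transfer switch lost" to not occurred.
Generator path down [OR]: Emergency PDU is down=not, North diesel generator failed=not, Emergency utility transformer trips=occurs → at least one input occurs → occurs.
Utility feed inoperative [AND]: Standby rectifier degraded=occurs, Fuel pump is inoperative=not, C UPS module stuck=occurs → not all inputs occur → does not occur.
Bus A fails [AND]: Inboard automatic transfer switch lost=not, Reserve static switch is inoperative=not → not all inputs occur → does not occur.
Bus B lost [OR]: Generator path down=occurs, Utility feed inoperative=not, Forward battery string failed=not, Bus A fails=not → at least one input occurs → occurs.
Data center power outage [AND]: Bus B lost=occurs, Aft breaker degraded=occurs, North PDU 2 lost=occurs, Main diesel generator 2 degraded=occurs → all inputs occur → occurs.

Yes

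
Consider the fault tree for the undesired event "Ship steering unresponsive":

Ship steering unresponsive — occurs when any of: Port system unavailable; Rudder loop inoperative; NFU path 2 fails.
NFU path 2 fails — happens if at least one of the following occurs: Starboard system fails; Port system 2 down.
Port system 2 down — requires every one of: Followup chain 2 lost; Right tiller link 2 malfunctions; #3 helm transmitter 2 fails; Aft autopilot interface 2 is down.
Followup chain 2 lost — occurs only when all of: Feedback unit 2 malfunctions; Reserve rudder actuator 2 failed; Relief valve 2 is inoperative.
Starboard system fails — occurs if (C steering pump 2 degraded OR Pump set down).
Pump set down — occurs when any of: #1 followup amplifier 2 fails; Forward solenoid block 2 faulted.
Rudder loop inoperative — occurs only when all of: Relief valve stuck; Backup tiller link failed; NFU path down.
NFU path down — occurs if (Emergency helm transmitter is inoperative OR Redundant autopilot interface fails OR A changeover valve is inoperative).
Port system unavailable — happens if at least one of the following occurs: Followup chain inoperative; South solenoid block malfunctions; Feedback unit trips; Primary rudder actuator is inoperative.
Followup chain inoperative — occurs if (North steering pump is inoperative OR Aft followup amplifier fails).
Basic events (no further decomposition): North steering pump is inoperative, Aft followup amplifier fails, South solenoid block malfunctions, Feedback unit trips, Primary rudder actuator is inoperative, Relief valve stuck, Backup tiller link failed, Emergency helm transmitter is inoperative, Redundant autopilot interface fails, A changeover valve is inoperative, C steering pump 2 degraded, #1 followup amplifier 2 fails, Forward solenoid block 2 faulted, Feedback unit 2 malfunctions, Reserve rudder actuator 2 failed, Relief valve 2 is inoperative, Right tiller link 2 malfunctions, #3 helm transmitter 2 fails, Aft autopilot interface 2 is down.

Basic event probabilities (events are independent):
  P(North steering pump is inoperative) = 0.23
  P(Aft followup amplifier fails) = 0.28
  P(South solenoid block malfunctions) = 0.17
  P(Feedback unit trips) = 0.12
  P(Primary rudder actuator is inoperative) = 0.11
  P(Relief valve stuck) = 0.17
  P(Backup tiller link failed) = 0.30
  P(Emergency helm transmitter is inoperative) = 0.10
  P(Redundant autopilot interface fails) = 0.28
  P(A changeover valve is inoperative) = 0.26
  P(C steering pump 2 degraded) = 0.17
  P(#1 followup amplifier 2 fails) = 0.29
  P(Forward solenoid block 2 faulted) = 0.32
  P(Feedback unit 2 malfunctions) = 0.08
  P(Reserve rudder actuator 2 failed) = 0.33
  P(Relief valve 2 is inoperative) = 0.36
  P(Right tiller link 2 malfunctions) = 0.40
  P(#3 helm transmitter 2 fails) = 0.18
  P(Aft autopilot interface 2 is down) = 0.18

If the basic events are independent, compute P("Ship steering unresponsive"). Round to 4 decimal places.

0.8594

P(Followup chain inoperative) [OR] = 1 − (1−0.23) × (1−0.28) = 0.445600
P(Port system unavailable) [OR] = 1 − (1−0.445600) × (1−0.17) × (1−0.12) × (1−0.11) = 0.639609
P(NFU path down) [OR] = 1 − (1−0.10) × (1−0.28) × (1−0.26) = 0.520480
P(Rudder loop inoperative) [AND] = 0.17 × 0.30 × 0.520480 = 0.026544
P(Pump set down) [OR] = 1 − (1−0.29) × (1−0.32) = 0.517200
P(Starboard system fails) [OR] = 1 − (1−0.17) × (1−0.517200) = 0.599276
P(Followup chain 2 lost) [AND] = 0.08 × 0.33 × 0.36 = 0.009504
P(Port system 2 down) [AND] = 0.009504 × 0.40 × 0.18 × 0.18 = 0.000123
P(NFU path 2 fails) [OR] = 1 − (1−0.599276) × (1−0.000123) = 0.599325
P(Ship steering unresponsive) [OR] = 1 − (1−0.639609) × (1−0.026544) × (1−0.599325) = 0.859433
Rounded to 4 decimal places: P(Ship steering unresponsive) ≈ 0.8594.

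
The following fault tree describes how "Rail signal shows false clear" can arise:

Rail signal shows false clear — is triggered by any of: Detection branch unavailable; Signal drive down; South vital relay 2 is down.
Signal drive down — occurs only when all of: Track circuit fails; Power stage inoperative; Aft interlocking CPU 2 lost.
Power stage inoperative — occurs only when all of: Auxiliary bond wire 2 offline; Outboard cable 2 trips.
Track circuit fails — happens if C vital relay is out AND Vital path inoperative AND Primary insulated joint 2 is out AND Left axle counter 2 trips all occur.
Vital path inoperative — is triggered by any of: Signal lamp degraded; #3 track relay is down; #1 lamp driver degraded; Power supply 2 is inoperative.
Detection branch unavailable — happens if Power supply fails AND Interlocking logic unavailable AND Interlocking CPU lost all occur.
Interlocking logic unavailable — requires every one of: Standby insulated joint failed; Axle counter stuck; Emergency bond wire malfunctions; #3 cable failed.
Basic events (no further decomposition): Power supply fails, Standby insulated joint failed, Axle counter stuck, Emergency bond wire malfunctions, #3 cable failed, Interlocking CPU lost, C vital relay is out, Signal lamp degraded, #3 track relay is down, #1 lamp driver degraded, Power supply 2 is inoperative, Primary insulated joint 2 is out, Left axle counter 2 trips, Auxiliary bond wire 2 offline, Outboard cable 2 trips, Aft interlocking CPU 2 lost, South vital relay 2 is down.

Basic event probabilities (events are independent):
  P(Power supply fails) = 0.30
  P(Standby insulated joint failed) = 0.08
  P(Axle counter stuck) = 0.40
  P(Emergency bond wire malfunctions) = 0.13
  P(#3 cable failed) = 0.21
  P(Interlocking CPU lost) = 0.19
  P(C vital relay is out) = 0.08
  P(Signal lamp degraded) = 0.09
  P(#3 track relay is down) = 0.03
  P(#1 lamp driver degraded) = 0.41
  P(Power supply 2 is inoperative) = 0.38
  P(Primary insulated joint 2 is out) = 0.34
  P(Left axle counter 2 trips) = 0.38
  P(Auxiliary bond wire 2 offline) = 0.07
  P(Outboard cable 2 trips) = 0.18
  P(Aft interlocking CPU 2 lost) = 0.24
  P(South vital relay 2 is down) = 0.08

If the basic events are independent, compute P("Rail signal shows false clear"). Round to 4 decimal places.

0.0801

P(Interlocking logic unavailable) [AND] = 0.08 × 0.40 × 0.13 × 0.21 = 0.000874
P(Detection branch unavailable) [AND] = 0.30 × 0.000874 × 0.19 = 0.000050
P(Vital path inoperative) [OR] = 1 − (1−0.09) × (1−0.03) × (1−0.41) × (1−0.38) = 0.677108
P(Track circuit fails) [AND] = 0.08 × 0.677108 × 0.34 × 0.38 = 0.006999
P(Power stage inoperative) [AND] = 0.07 × 0.18 = 0.012600
P(Signal drive down) [AND] = 0.006999 × 0.012600 × 0.24 = 0.000021
P(Rail signal shows false clear) [OR] = 1 − (1−0.000050) × (1−0.000021) × (1−0.08) = 0.080065
Rounded to 4 decimal places: P(Rail signal shows false clear) ≈ 0.0801.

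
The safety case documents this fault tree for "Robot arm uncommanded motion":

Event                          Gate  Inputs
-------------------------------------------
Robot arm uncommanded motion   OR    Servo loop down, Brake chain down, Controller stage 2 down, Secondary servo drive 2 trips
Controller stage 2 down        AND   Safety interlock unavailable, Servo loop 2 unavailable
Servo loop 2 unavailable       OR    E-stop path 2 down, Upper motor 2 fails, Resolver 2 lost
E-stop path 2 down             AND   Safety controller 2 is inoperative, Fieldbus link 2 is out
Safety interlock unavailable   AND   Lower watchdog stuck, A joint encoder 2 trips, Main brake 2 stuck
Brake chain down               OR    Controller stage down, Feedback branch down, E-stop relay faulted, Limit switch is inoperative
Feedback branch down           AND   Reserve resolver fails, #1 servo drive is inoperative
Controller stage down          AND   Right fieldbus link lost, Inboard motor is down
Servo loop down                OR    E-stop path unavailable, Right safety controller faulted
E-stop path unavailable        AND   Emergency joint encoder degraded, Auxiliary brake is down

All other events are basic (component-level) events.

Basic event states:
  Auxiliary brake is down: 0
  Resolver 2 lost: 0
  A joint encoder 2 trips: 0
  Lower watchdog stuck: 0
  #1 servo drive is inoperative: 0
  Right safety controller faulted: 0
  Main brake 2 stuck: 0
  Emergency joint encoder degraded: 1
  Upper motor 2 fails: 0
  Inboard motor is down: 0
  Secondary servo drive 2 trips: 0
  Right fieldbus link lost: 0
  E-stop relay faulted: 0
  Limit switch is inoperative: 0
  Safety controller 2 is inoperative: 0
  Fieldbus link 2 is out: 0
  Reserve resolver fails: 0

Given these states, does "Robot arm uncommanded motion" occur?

E-stop path unavailable [AND]: Emergency joint encoder degraded=occurs, Auxiliary brake is down=not → not all inputs occur → does not occur.
Servo loop down [OR]: E-stop path unavailable=not, Right safety controller faulted=not → no input occurs → does not occur.
Controller stage down [AND]: Right fieldbus link lost=not, Inboard motor is down=not → not all inputs occur → does not occur.
Feedback branch down [AND]: Reserve resolver fails=not, #1 servo drive is inoperative=not → not all inputs occur → does not occur.
Brake chain down [OR]: Controller stage down=not, Feedback branch down=not, E-stop relay faulted=not, Limit switch is inoperative=not → no input occurs → does not occur.
Safety interlock unavailable [AND]: Lower watchdog stuck=not, A joint encoder 2 trips=not, Main brake 2 stuck=not → not all inputs occur → does not occur.
E-stop path 2 down [AND]: Safety controller 2 is inoperative=not, Fieldbus link 2 is out=not → not all inputs occur → does not occur.
Servo loop 2 unavailable [OR]: E-stop path 2 down=not, Upper motor 2 fails=not, Resolver 2 lost=not → no input occurs → does not occur.
Controller stage 2 down [AND]: Safety interlock unavailable=not, Servo loop 2 unavailable=not → not all inputs occur → does not occur.
Robot arm uncommanded motion [OR]: Servo loop down=not, Brake chain down=not, Controller stage 2 down=not, Secondary servo drive 2 trips=not → no input occurs → does not occur.

No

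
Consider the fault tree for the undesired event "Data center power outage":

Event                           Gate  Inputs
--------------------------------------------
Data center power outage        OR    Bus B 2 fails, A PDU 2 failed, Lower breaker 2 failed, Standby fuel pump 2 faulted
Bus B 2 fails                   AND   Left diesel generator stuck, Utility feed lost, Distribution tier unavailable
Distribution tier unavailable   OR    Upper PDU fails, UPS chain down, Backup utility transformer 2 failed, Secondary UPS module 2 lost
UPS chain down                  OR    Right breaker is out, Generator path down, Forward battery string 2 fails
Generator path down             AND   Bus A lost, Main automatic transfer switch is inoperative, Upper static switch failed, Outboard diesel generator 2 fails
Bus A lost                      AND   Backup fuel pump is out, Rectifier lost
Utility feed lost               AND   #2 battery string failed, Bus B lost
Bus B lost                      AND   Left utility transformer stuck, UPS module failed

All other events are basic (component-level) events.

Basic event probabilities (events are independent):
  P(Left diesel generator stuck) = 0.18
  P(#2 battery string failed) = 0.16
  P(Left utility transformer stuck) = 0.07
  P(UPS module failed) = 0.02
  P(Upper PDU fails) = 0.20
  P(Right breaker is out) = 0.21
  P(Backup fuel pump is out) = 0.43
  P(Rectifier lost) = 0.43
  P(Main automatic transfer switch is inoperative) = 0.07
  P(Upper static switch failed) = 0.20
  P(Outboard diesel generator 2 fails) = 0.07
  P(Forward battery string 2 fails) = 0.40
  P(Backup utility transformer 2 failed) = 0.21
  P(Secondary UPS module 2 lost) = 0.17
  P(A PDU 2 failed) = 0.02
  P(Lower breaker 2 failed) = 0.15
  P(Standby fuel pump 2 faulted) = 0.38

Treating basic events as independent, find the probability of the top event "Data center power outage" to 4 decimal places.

0.4836

P(Bus B lost) [AND] = 0.07 × 0.02 = 0.001400
P(Utility feed lost) [AND] = 0.16 × 0.001400 = 0.000224
P(Bus A lost) [AND] = 0.43 × 0.43 = 0.184900
P(Generator path down) [AND] = 0.184900 × 0.07 × 0.20 × 0.07 = 0.000181
P(UPS chain down) [OR] = 1 − (1−0.21) × (1−0.000181) × (1−0.40) = 0.526086
P(Distribution tier unavailable) [OR] = 1 − (1−0.20) × (1−0.526086) × (1−0.21) × (1−0.17) = 0.751404
P(Bus B 2 fails) [AND] = 0.18 × 0.000224 × 0.751404 = 0.000030
P(Data center power outage) [OR] = 1 − (1−0.000030) × (1−0.02) × (1−0.15) × (1−0.38) = 0.483555
Rounded to 4 decimal places: P(Data center power outage) ≈ 0.4836.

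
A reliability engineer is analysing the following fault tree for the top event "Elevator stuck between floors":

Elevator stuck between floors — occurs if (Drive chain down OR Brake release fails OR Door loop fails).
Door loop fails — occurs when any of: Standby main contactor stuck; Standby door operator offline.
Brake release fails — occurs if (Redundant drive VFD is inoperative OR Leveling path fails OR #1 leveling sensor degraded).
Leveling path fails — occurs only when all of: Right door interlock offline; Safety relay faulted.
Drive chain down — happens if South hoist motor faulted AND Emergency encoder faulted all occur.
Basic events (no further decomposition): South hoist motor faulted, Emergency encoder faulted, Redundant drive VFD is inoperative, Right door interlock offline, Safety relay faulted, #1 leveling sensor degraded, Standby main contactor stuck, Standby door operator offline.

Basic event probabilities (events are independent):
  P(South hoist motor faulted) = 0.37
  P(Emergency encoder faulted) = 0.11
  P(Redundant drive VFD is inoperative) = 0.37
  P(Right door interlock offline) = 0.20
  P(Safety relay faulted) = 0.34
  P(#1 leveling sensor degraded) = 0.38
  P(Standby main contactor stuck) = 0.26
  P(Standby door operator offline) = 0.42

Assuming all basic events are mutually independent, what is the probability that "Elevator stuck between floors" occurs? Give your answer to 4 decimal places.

P(Drive chain down) [AND] = 0.37 × 0.11 = 0.040700
P(Leveling path fails) [AND] = 0.20 × 0.34 = 0.068000
P(Brake release fails) [OR] = 1 − (1−0.37) × (1−0.068000) × (1−0.38) = 0.635961
P(Door loop fails) [OR] = 1 − (1−0.26) × (1−0.42) = 0.570800
P(Elevator stuck between floors) [OR] = 1 − (1−0.040700) × (1−0.635961) × (1−0.570800) = 0.850114
Rounded to 4 decimal places: P(Elevator stuck between floors) ≈ 0.8501.

0.8501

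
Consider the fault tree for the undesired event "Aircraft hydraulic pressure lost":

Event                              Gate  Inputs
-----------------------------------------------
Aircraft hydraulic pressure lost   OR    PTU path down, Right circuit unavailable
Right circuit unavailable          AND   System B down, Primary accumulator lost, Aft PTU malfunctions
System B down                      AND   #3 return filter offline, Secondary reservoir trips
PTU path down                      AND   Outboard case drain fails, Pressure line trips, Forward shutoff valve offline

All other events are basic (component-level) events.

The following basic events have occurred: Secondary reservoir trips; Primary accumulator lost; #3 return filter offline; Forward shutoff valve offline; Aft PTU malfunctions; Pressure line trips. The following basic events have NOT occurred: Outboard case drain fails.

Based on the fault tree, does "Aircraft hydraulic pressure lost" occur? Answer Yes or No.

Yes

PTU path down [AND]: Outboard case drain fails=not, Pressure line trips=occurs, Forward shutoff valve offline=occurs → not all inputs occur → does not occur.
System B down [AND]: #3 return filter offline=occurs, Secondary reservoir trips=occurs → all inputs occur → occurs.
Right circuit unavailable [AND]: System B down=occurs, Primary accumulator lost=occurs, Aft PTU malfunctions=occurs → all inputs occur → occurs.
Aircraft hydraulic pressure lost [OR]: PTU path down=not, Right circuit unavailable=occurs → at least one input occurs → occurs.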